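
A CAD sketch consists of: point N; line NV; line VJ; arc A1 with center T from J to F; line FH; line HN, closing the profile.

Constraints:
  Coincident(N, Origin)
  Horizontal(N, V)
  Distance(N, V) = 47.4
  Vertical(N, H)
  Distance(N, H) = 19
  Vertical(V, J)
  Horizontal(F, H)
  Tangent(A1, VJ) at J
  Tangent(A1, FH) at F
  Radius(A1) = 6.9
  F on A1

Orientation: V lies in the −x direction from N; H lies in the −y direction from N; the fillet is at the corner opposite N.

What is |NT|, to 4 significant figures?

42.27

N is at the origin; N and V share the same y with |NV| = 47.4 and V on the −x side, so V = (-47.40, 0.000). N and H share the same x with |NH| = 19.0 and H on the −y side, so H = (0.000, -19.00). The virtual corner opposite N is at (-47.40, -19.00). A1 meets VJ tangentially, so TJ is at right angles to VJ and the tangent condition forces TF to be normal to FH, with radius 6.9, so the center T sits 6.9 in from both sides at T = (-40.50, -12.10). Then |NT| = |T − N| = 42.27.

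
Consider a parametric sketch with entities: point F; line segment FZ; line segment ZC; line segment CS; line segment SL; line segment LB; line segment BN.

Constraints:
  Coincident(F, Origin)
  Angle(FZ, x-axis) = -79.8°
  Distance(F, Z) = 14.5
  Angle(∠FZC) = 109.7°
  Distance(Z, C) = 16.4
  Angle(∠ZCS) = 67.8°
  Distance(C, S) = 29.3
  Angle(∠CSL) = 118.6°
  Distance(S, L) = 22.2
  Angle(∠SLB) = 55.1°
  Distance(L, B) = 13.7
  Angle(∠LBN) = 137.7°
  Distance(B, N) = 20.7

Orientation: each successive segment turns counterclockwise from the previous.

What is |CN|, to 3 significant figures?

12.9

F is at the origin; FZ runs at -79.8° with length 14.5, so Z = (2.57, -14.3). ∠FZC = 109.7° gives ZC at -9.50° from the x-axis; with |ZC| = 16.4, C = (18.7, -17.0). ∠ZCS = 67.8° gives CS at 103° from the x-axis; with |CS| = 29.3, S = (12.3, 11.6). ∠CSL = 118.6° gives SL at 164° from the x-axis; with |SL| = 22.2, L = (-9.05, 17.7). ∠SLB = 55.1° gives LB at -71.0° from the x-axis; with |LB| = 13.7, B = (-4.59, 4.73). ∠LBN = 137.7° gives BN at -28.7° from the x-axis; with |BN| = 20.7, N = (13.6, -5.21). Then |CN| = |N − C| = 12.9.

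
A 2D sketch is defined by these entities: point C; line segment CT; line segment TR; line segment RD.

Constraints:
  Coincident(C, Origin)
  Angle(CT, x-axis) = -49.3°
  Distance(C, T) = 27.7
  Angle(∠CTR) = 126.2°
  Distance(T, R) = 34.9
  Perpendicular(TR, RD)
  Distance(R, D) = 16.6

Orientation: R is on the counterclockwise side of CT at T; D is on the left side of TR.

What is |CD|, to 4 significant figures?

51.58

C is at the origin; CT runs at -49.3° with length 27.7, so T = 27.7·(cos -49.3°, sin -49.3°) = (18.06, -21.00). ∠CTR = 126.2°, so TR runs at -49.3° + (180° − 126.2°) = 4.500° from the x-axis; with |TR| = 34.9, R = T + 34.9·(cos 4.500°, sin 4.500°) = (52.86, -18.26). The perpendicularity gives RD at right angles to TR; with |RD| = 16.6 on the left of TR, D = R + 16.6·(-0.07846, 0.9969) = (51.55, -1.713). Then |CD| = |D − C| = 51.58.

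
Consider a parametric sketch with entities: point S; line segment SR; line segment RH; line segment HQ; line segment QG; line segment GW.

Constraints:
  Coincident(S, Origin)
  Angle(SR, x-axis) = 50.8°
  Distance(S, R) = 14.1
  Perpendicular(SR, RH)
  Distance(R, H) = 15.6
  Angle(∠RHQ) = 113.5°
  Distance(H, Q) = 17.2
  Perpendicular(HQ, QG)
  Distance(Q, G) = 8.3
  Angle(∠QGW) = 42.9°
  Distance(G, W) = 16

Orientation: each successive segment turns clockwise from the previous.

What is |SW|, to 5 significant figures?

23.353

S is at the origin; SR runs at 50.8° with length 14.1, so R = (8.9116, 10.927). SR is perpendicular to RH, so RH runs at -39.200°; with |RH| = 15.6, H = (21.001, 1.0671). ∠RHQ = 113.5° gives HQ at -105.70° from the x-axis; with |HQ| = 17.2, Q = (16.346, -15.491). The perpendicularity gives QG at right angles to HQ, so QG runs at 164.30°; with |QG| = 8.3, G = (8.3561, -13.245). ∠QGW = 42.9° gives GW at 27.200° from the x-axis; with |GW| = 16.0, W = (22.587, -5.9317). Then |SW| = |W − S| = 23.353.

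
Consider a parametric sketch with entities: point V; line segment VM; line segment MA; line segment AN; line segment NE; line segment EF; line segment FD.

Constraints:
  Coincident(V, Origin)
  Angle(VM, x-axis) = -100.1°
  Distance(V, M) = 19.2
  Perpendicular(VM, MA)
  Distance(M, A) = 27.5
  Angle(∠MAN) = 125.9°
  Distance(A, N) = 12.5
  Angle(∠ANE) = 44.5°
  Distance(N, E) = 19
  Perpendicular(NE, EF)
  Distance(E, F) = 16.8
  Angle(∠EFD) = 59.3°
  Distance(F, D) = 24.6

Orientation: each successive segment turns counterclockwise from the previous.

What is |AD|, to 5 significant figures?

11.956

The perpendicularity gives EF at right angles to NE, so EF runs at -90.500°; with |EF| = 16.8, F = (13.553, -31.675). ∠EFD = 59.3° gives FD at 30.200° from the x-axis; with |FD| = 24.6, D = (34.814, -19.301). Then |AD| = |D − A| = 11.956.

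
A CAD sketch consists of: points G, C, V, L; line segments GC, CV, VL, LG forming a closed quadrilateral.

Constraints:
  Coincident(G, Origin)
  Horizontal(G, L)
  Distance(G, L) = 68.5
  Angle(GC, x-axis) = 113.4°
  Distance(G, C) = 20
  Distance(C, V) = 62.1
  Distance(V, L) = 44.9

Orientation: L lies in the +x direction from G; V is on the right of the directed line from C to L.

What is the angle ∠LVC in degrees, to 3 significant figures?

93.2°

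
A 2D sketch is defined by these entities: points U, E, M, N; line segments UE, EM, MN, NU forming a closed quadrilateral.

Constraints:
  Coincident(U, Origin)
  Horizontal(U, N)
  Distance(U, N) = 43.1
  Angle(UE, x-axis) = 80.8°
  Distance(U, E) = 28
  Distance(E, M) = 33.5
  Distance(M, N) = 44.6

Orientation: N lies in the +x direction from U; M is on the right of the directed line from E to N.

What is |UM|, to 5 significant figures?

5.5068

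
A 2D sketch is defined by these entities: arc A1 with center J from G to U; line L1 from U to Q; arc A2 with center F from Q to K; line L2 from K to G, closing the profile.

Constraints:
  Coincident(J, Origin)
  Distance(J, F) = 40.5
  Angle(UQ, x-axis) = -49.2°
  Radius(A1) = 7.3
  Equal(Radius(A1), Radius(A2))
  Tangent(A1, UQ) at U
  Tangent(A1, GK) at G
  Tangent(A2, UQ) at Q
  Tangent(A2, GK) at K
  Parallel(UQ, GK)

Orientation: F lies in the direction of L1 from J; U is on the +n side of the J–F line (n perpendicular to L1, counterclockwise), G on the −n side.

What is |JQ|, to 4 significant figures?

41.15

The slot axis is L1's direction at -49.2°, so u = (cos -49.2°, sin -49.2°) = (0.6534, -0.7570) and n = (−sin -49.2°, cos -49.2°) = (0.7570, 0.6534). J is at the origin and F lies 40.5 along u from J, so F = 40.5·u = (26.46, -30.66). Tangency of A1 to both parallel lines with radius 7.3 puts U and G at J ± 7.3·n: U = (5.526, 4.770), G = (-5.526, -4.770). Equal radii place Q and K the same way about F: Q = F + 7.3·n = (31.99, -25.89), K = F − 7.3·n = (20.94, -35.43). Then |JQ| = |Q − J| = 41.15.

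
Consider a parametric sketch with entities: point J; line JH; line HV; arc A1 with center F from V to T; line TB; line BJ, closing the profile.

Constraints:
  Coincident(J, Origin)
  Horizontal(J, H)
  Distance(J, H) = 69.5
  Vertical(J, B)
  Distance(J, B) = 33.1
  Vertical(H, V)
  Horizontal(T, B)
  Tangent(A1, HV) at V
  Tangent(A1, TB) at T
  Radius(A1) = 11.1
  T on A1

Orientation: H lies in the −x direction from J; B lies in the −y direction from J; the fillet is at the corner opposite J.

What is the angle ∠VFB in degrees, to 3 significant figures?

169°

J is at the origin; JH is horizontal with |JH| = 69.5 and H on the −x side, so H = (-69.5, 0.00). JB is vertical with |JB| = 33.1 and B on the −y side, so B = (0.00, -33.1). The virtual corner opposite J is at (-69.5, -33.1). Tangency of A1 to HV means the radius FV is perpendicular to HV and the tangent condition forces FT to be normal to TB, with radius 11.1, so the center F sits 11.1 in from both sides at F = (-58.4, -22.0). That places the tangent points at V = (-69.5, -22.0) on HV and T = (-58.4, -33.1) on TB. Then cos ∠VFB = FV·FB / (|FV||FB|), giving 169°.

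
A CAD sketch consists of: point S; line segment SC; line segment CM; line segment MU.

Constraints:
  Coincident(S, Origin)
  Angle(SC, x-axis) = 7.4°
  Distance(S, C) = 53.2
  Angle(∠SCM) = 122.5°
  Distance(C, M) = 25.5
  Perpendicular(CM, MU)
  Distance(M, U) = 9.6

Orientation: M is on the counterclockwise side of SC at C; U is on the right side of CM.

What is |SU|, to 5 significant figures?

76.759

S is at the origin; SC runs at 7.4° with length 53.2, so C = 53.2·(cos 7.4°, sin 7.4°) = (52.757, 6.8519). ∠SCM = 122.5°, so CM runs at 7.4° + (180° − 122.5°) = 64.900° from the x-axis; with |CM| = 25.5, M = C + 25.5·(cos 64.900°, sin 64.900°) = (63.574, 29.944). The perpendicularity gives MU at right angles to CM; with |MU| = 9.6 on the right of CM, U = M + 9.6·(0.90557, -0.42420) = (72.267, 25.872). Then |SU| = |U − S| = 76.759.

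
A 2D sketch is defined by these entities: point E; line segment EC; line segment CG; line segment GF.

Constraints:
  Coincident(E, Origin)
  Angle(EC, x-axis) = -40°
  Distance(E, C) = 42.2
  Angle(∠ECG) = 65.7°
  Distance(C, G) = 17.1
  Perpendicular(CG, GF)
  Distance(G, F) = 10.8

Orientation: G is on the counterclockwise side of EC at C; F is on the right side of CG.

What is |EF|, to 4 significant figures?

49.26

E is at the origin; EC runs at -40.0° with length 42.2, so C = 42.2·(cos -40.0°, sin -40.0°) = (32.33, -27.13). ∠ECG = 65.7°, so CG runs at -40.0° + (180° − 65.7°) = 74.30° from the x-axis; with |CG| = 17.1, G = C + 17.1·(cos 74.30°, sin 74.30°) = (36.95, -10.66). CG ⟂ GF; with |GF| = 10.8 on the right of CG, F = G + 10.8·(0.9627, -0.2706) = (47.35, -13.59). Then |EF| = |F − E| = 49.26.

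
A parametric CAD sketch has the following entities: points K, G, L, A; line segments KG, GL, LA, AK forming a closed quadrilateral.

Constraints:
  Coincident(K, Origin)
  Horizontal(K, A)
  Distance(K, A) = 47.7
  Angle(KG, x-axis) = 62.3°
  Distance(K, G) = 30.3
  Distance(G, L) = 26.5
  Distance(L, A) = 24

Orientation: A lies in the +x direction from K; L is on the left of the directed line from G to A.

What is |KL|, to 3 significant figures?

46.3

Checks: |GL| = 26.50 ✓; |LA| = 24.00 ✓.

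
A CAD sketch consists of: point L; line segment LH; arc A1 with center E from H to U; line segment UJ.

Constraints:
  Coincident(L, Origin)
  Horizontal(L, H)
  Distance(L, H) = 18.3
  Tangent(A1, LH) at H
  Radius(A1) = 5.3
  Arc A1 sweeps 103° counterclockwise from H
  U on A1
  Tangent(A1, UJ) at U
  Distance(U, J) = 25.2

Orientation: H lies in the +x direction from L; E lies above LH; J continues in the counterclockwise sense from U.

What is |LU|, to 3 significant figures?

24.3

L is at the origin; LH is horizontal with |LH| = 18.3 and H on the +x side, so H = (18.3, 0.00). Tangency of A1 to LH means the radius EH is perpendicular to LH, so E = H + (0, 5.3) = (18.3, 5.30). On A1, H sits at bearing -90° from E; a 103° counterclockwise sweep puts U at bearing 13°, so U = E + 5.3·(cos 13°, sin 13°) = (23.5, 6.49). Then |LU| = |U − L| = 24.3.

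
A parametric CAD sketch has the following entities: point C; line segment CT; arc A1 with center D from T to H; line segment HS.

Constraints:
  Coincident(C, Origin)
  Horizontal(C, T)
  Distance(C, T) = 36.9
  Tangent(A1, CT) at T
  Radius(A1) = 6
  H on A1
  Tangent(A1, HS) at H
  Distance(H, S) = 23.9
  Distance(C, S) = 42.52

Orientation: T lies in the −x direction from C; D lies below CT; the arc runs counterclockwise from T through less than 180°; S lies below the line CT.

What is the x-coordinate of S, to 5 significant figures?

-30.369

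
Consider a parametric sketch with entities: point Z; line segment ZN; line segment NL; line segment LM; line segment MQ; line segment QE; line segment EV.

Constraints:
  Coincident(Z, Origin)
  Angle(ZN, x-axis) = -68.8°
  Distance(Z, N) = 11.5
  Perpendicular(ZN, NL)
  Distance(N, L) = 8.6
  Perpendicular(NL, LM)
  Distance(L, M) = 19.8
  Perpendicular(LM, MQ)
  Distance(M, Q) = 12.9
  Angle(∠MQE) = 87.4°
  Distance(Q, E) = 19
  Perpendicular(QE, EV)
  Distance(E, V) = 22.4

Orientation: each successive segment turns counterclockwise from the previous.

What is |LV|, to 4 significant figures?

10.50

Z is at the origin; ZN runs at -68.8° with length 11.5, so N = (4.159, -10.72). ZN ⟂ NL, so NL runs at 21.20°; with |NL| = 8.6, L = (12.18, -7.612). The perpendicularity gives LM at right angles to NL, so LM runs at 111.2°; with |LM| = 19.8, M = (5.017, 10.85). LM is perpendicular to MQ, so MQ runs at -158.8°; with |MQ| = 12.9, Q = (-7.010, 6.183). ∠MQE = 87.4° gives QE at -66.20° from the x-axis; with |QE| = 19.0, E = (0.6569, -11.20). QE is perpendicular to EV, so EV runs at 23.80°; with |EV| = 22.4, V = (21.15, -2.162). Then |LV| = |V − L| = 10.50.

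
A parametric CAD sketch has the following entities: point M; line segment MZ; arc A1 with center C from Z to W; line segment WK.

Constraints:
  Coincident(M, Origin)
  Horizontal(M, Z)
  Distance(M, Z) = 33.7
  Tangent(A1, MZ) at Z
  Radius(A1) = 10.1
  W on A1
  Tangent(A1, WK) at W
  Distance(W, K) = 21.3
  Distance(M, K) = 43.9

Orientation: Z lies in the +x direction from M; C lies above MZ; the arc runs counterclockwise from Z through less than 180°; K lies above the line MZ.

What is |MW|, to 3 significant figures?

44.8

M is at the origin; M and Z share the same y with |MZ| = 33.7 and Z on the +x side, so Z = (33.7, 0.00). Since A1 is tangent to MZ there, CZ ⟂ MZ, so C = Z + (0, 10.1) = (33.7, 10.1). Since CW ⟂ WK (tangency), |CK| = √(10.1² + 21.3²) = 23.6 regardless of where W sits on A1. So K lies on both circle(M, 43.9) and circle(C, 23.6); the above-MZ intersection is K = (28.8, 33.2). W is the foot of the tangent from K: W = (41.7, 16.2).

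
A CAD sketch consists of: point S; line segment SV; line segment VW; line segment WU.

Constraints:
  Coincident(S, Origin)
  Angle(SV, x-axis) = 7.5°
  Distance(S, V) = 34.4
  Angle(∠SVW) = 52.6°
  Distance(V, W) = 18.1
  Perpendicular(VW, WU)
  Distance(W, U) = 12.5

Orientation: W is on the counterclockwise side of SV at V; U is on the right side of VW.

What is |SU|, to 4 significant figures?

39.93

S is at the origin; SV runs at 7.5° with length 34.4, so V = 34.4·(cos 7.5°, sin 7.5°) = (34.11, 4.490). ∠SVW = 52.6°, so VW runs at 7.5° + (180° − 52.6°) = 134.9° from the x-axis; with |VW| = 18.1, W = V + 18.1·(cos 134.9°, sin 134.9°) = (21.33, 17.31). The perpendicularity gives WU at right angles to VW; with |WU| = 12.5 on the right of VW, U = W + 12.5·(0.7083, 0.7059) = (30.18, 26.13). Then |SU| = |U − S| = 39.93.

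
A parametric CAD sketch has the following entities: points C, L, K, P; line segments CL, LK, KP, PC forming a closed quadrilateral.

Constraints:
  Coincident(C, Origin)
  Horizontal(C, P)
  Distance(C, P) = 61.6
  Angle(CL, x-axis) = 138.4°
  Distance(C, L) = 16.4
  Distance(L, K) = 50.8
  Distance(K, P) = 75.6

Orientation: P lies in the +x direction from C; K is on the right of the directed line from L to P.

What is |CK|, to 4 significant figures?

39.20

C is at the origin; C and P share the same y with |CP| = 61.6 and P in +x, so P = (61.6, 0). CL runs at 138.4° with |CL| = 16.4, so L = (-12.26, 10.89). K is determined by |LK| = 50.8 and |KP| = 75.6 together: it lies at the intersection of circle(L, 50.8) and circle(P, 75.6). With |LP| = 74.66, the foot of the radical line on LP is 16.34 from L and the perpendicular offset is √(50.8² − 16.34²) = 48.10. Taking the right-of-LP solution: K = (-3.115, -39.08).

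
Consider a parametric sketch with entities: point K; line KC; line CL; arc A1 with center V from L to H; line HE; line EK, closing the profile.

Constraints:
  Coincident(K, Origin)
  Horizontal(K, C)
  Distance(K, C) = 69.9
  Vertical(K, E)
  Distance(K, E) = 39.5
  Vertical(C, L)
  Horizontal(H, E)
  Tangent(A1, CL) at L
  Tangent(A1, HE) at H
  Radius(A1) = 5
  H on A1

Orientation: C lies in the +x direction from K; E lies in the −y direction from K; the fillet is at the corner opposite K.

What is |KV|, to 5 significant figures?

73.500

K and E share the same x with |KE| = 39.5 and E on the −y side, so E = (0.0000, -39.500). The virtual corner opposite K is at (69.900, -39.500). The tangent condition forces VL to be normal to CL and A1 meets HE tangentially, so VH is at right angles to HE, with radius 5.0, so the center V sits 5.0 in from both sides at V = (64.900, -34.500). Then |KV| = |V − K| = 73.500.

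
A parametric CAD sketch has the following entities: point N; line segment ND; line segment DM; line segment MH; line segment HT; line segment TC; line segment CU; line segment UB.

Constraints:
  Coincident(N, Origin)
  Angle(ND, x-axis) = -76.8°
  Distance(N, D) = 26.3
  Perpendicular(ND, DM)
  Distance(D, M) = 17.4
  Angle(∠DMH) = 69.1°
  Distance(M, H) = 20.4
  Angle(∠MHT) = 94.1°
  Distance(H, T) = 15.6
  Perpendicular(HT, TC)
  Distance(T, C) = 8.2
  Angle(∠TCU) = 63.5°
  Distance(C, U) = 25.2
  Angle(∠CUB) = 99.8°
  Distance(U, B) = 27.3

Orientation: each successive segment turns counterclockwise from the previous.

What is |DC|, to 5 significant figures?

7.1299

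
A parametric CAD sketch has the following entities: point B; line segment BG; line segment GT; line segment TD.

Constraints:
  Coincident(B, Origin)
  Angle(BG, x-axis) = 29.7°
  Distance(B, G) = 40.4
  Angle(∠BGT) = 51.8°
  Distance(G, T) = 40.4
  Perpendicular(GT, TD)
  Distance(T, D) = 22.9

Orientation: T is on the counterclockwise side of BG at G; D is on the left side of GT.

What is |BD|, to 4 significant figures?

17.78

B is at the origin; BG runs at 29.7° with length 40.4, so G = 40.4·(cos 29.7°, sin 29.7°) = (35.09, 20.02). ∠BGT = 51.8°, so GT runs at 29.7° + (180° − 51.8°) = 157.9° from the x-axis; with |GT| = 40.4, T = G + 40.4·(cos 157.9°, sin 157.9°) = (-2.339, 35.22). The perpendicularity gives TD at right angles to GT; with |TD| = 22.9 on the left of GT, D = T + 22.9·(-0.3762, -0.9265) = (-10.95, 14.00). Then |BD| = |D − B| = 17.78.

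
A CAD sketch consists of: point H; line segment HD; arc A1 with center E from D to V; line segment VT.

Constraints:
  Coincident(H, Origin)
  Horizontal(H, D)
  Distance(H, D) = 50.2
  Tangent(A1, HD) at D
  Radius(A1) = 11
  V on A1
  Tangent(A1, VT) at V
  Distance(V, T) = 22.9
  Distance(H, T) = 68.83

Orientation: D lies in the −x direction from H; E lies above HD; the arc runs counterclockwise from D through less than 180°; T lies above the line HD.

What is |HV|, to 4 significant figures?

46.76

Checks: ∠(ED, DH) = 90.00° ✓; |EV| = 11.00 ✓; ∠(EV, VT) = 90.00° ✓; |VT| = 22.90 ✓; |HT| = 68.83 ✓.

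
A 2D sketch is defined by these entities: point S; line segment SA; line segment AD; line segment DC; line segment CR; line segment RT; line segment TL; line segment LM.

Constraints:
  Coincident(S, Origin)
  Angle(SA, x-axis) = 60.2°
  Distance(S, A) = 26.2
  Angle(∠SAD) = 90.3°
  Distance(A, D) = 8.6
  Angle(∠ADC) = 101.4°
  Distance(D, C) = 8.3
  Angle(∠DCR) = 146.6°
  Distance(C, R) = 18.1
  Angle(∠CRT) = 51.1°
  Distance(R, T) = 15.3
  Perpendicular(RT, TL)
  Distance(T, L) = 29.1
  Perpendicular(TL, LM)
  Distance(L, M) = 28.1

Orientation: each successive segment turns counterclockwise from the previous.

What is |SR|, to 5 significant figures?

3.8188

S is at the origin; SA runs at 60.2° with length 26.2, so A = (13.021, 22.735). ∠SAD = 90.3° gives AD at 149.90° from the x-axis; with |AD| = 8.6, D = (5.5804, 27.048). ∠ADC = 101.4° gives DC at -131.50° from the x-axis; with |DC| = 8.3, C = (0.080669, 20.832). ∠DCR = 146.6° gives CR at -98.100° from the x-axis; with |CR| = 18.1, R = (-2.4696, 2.9127). Then |SR| = |R − S| = 3.8188.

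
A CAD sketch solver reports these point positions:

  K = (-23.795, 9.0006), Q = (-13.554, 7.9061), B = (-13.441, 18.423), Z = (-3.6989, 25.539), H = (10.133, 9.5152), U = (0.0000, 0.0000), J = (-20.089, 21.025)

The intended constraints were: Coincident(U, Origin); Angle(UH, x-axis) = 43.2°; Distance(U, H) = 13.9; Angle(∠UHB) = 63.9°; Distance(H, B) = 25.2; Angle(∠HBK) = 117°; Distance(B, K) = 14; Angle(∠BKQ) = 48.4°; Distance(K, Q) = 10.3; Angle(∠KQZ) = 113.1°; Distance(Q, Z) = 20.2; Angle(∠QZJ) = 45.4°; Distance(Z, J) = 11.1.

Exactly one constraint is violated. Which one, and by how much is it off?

Distance(Z, J) = 11.1 — off by 5.90.

U = (0.00, 0.00) ✓; UH at 43.20° ✓; |UH| = 13.90 ✓; ∠UHB = 63.90° ✓; |HB| = 25.20 ✓; ∠HBK = 117.0° ✓; |BK| = 14.00 ✓; ∠BKQ = 48.40° ✓; |KQ| = 10.30 ✓; ∠KQZ = 113.1° ✓; |QZ| = 20.20 ✓; ∠QZJ = 45.40° ✓; |ZJ| = 17.00 ✗.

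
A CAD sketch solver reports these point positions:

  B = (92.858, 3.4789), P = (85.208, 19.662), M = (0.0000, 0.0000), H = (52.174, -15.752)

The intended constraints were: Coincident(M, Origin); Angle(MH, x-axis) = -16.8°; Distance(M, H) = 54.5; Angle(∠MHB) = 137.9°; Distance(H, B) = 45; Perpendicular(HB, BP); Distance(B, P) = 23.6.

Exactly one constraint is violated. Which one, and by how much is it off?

Distance(B, P) = 23.6 — off by 5.70.

M = (0.00, 0.00) ✓; MH at -16.80° ✓; |MH| = 54.50 ✓; ∠MHB = 137.9° ✓; |HB| = 45.00 ✓; ∠(HB, BP) = 90.00° ✓; |BP| = 17.90 ✗.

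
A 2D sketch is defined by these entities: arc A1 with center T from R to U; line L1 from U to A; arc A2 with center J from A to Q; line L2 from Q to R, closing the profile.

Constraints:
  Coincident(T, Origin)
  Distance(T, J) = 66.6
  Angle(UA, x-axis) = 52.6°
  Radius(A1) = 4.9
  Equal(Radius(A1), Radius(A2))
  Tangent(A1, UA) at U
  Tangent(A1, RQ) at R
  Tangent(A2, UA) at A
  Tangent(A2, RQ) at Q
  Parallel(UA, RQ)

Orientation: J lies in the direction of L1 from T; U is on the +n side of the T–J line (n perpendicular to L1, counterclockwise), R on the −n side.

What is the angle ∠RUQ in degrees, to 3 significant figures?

81.6°

Tangency of A1 to both parallel lines with radius 4.9 puts U and R at T ± 4.9·n: U = (-3.89, 2.98), R = (3.89, -2.98). Equal radii place A and Q the same way about J: A = J + 4.9·n = (36.6, 55.9), Q = J − 4.9·n = (44.3, 49.9). Then cos ∠RUQ = UR·UQ / (|UR||UQ|), giving 81.6°.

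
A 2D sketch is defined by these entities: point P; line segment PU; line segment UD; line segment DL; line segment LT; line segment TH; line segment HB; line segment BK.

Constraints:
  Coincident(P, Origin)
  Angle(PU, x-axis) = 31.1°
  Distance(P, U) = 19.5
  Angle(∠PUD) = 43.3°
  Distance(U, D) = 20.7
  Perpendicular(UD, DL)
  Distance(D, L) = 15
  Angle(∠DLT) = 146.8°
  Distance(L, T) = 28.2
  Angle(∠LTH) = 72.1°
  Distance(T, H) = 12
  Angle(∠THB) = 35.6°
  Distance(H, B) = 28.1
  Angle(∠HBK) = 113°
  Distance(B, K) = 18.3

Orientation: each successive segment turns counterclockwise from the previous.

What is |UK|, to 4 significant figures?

61.27

P is at the origin; PU runs at 31.1° with length 19.5, so U = (16.70, 10.07). ∠PUD = 43.3° gives UD at 167.8° from the x-axis; with |UD| = 20.7, D = (-3.535, 14.45). The perpendicularity gives DL at right angles to UD, so DL runs at -102.2°; with |DL| = 15.0, L = (-6.705, -0.2144). ∠DLT = 146.8° gives LT at -69.00° from the x-axis; with |LT| = 28.2, T = (3.401, -26.54). ∠LTH = 72.1° gives TH at 38.90° from the x-axis; with |TH| = 12.0, H = (12.74, -19.01). ∠THB = 35.6° gives HB at -176.7° from the x-axis; with |HB| = 28.1, B = (-15.31, -20.62). ∠HBK = 113.0° gives BK at -109.7° from the x-axis; with |BK| = 18.3, K = (-21.48, -37.85). Then |UK| = |K − U| = 61.27.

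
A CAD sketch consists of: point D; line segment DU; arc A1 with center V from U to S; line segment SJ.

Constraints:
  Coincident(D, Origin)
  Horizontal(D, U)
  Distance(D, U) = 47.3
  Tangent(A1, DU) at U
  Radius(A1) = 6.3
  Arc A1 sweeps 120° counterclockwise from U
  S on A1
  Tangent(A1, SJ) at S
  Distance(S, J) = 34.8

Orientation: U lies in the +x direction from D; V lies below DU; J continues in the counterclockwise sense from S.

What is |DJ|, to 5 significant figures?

71.253

On A1, U sits at bearing 90° from V; a 120° counterclockwise sweep puts S at bearing 210°, so S = V + 6.3·(cos 210°, sin 210°) = (41.844, -9.4500). Since A1 is tangent to SJ there, VS ⟂ SJ, so SJ runs along (−sin 210°, cos 210°); with |SJ| = 34.8, J = (59.244, -39.588). Then |DJ| = |J − D| = 71.253.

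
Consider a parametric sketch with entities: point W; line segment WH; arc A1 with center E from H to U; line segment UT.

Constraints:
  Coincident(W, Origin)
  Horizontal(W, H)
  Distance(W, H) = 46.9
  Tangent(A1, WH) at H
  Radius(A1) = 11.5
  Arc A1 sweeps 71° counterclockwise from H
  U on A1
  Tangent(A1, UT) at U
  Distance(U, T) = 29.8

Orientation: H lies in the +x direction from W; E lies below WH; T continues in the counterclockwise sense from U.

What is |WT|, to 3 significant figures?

44.5

W is at the origin; WH is horizontal with |WH| = 46.9 and H on the +x side, so H = (46.9, 0.00). Since A1 is tangent to WH there, EH ⟂ WH, so E = H + (0, -11.5) = (46.9, -11.5). On A1, H sits at bearing 90° from E; a 71° counterclockwise sweep puts U at bearing 161°, so U = E + 11.5·(cos 161°, sin 161°) = (36.0, -7.76). Tangency of A1 to UT means the radius EU is perpendicular to UT, so UT runs along (−sin 161°, cos 161°); with |UT| = 29.8, T = (26.3, -35.9). Then |WT| = |T − W| = 44.5.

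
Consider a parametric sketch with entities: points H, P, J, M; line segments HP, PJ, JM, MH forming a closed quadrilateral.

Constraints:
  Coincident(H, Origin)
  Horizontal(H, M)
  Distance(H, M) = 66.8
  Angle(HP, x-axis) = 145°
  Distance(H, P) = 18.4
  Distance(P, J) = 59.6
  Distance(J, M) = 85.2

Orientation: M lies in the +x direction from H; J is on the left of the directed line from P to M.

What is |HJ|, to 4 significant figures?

65.14

H is at the origin; H and M share the same y with |HM| = 66.8 and M in +x, so M = (66.8, 0). HP runs at 145.0° with |HP| = 18.4, so P = (-15.07, 10.55). J is determined by |PJ| = 59.6 and |JM| = 85.2 together: it lies at the intersection of circle(P, 59.6) and circle(M, 85.2). With |PM| = 82.55, the foot of the radical line on PM is 18.82 from P and the perpendicular offset is √(59.6² − 18.82²) = 56.55. Taking the left-of-PM solution: J = (10.83, 64.23).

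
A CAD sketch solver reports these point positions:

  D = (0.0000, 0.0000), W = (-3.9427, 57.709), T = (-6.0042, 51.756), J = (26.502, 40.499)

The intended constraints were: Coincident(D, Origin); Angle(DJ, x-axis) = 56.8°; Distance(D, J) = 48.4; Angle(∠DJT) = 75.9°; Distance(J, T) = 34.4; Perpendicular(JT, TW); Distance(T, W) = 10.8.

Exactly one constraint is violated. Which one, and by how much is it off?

Distance(T, W) = 10.8 — off by 4.50.

D = (0.00, 0.00) ✓; DJ at 56.80° ✓; |DJ| = 48.40 ✓; ∠DJT = 75.90° ✓; |JT| = 34.40 ✓; ∠(JT, TW) = 90.00° ✓; |TW| = 6.300 ✗.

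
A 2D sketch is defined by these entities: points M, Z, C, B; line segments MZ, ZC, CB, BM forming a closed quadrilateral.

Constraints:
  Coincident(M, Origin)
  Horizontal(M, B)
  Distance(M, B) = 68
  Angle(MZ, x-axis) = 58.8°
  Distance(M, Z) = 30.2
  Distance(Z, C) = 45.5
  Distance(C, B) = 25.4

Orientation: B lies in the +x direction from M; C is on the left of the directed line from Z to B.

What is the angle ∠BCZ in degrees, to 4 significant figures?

107.4°

M is at the origin; M and B share the same y with |MB| = 68.0 and B in +x, so B = (68.0, 0). MZ runs at 58.8° with |MZ| = 30.2, so Z = (15.64, 25.83). C is determined by |ZC| = 45.5 and |CB| = 25.4 together: it lies at the intersection of circle(Z, 45.5) and circle(B, 25.4). With |ZB| = 58.38, the foot of the radical line on ZB is 41.40 from Z and the perpendicular offset is √(45.5² − 41.40²) = 18.89. Taking the left-of-ZB solution: C = (61.12, 24.45).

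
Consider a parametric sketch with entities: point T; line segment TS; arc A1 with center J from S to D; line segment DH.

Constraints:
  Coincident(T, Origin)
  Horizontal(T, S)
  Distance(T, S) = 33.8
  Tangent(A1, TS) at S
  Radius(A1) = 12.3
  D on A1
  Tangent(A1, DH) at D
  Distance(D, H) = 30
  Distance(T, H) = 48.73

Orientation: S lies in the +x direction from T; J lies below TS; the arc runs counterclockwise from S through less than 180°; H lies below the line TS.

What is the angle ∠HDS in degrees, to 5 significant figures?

133.49°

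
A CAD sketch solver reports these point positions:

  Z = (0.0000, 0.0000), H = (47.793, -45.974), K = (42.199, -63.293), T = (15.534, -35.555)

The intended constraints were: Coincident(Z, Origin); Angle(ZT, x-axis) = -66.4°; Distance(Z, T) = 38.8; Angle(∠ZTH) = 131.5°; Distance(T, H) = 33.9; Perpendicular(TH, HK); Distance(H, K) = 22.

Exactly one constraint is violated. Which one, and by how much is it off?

Distance(H, K) = 22 — off by 3.80.

Z = (0.00, 0.00) ✓; ZT at -66.40° ✓; |ZT| = 38.80 ✓; ∠ZTH = 131.5° ✓; |TH| = 33.90 ✓; ∠(TH, HK) = 90.00° ✓; |HK| = 18.20 ✗.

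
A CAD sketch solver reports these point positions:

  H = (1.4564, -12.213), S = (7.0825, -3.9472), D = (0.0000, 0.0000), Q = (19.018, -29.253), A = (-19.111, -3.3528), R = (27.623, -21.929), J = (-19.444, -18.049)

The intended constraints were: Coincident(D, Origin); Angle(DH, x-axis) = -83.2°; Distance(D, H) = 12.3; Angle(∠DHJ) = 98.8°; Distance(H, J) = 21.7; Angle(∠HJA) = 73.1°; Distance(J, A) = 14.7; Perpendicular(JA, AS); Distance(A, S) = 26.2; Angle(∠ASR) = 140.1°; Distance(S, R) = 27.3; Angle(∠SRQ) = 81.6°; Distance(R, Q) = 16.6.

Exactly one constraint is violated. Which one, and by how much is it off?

Distance(R, Q) = 16.6 — off by 5.30.

D = (0.00, 0.00) ✓; DH at -83.20° ✓; |DH| = 12.30 ✓; ∠DHJ = 98.80° ✓; |HJ| = 21.70 ✓; ∠HJA = 73.10° ✓; |JA| = 14.70 ✓; ∠(JA, AS) = 90.00° ✓; |AS| = 26.20 ✓; ∠ASR = 140.1° ✓; |SR| = 27.30 ✓; ∠SRQ = 81.60° ✓; |RQ| = 11.30 ✗.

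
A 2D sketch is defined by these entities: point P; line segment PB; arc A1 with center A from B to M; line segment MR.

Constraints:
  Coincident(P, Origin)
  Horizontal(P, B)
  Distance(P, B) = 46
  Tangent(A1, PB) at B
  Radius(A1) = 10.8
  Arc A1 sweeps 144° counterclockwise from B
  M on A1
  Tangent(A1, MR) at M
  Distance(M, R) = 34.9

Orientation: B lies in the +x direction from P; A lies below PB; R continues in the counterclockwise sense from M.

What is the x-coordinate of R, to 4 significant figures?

67.89

P is at the origin; PB is horizontal with |PB| = 46.0 and B on the +x side, so B = (46.00, 0.000). Since A1 is tangent to PB there, AB ⟂ PB, so A = B + (0, -10.8) = (46.00, -10.80). On A1, B sits at bearing 90° from A; a 144° counterclockwise sweep puts M at bearing 234°, so M = A + 10.8·(cos 234°, sin 234°) = (39.65, -19.54). Since A1 is tangent to MR there, AM ⟂ MR, so MR runs along (−sin 234°, cos 234°); with |MR| = 34.9, R = (67.89, -40.05). So R.x = 67.89.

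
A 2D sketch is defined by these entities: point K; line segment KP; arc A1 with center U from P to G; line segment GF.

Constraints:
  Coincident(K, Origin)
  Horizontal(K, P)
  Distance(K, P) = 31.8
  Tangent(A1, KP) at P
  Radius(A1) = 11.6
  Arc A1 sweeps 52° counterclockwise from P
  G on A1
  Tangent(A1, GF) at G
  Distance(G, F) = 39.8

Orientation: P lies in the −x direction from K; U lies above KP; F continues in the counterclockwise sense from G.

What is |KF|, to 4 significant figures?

35.87

On A1, P sits at bearing -90° from U; a 52° counterclockwise sweep puts G at bearing -38°, so G = U + 11.6·(cos -38°, sin -38°) = (-22.66, 4.458). A1 meets GF tangentially, so UG is at right angles to GF, so GF runs along (−sin -38°, cos -38°); with |GF| = 39.8, F = (1.844, 35.82). Then |KF| = |F − K| = 35.87.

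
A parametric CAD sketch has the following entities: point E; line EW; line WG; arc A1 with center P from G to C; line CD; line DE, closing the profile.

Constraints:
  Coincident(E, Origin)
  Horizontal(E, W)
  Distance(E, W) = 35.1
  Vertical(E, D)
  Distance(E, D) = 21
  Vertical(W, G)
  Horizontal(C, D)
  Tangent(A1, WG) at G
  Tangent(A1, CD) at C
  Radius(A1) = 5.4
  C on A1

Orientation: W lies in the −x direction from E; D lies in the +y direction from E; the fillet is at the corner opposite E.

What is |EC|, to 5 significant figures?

36.374

E is at the origin; EW is horizontal with |EW| = 35.1 and W on the −x side, so W = (-35.100, 0.0000). E and D share the same x with |ED| = 21.0 and D on the +y side, so D = (0.0000, 21.000). The virtual corner opposite E is at (-35.100, 21.000). Since A1 is tangent to WG there, PG ⟂ WG and tangency of A1 to CD means the radius PC is perpendicular to CD, with radius 5.4, so the center P sits 5.4 in from both sides at P = (-29.700, 15.600). That places the tangent points at G = (-35.100, 15.600) on WG and C = (-29.700, 21.000) on CD. Then |EC| = |C − E| = 36.374.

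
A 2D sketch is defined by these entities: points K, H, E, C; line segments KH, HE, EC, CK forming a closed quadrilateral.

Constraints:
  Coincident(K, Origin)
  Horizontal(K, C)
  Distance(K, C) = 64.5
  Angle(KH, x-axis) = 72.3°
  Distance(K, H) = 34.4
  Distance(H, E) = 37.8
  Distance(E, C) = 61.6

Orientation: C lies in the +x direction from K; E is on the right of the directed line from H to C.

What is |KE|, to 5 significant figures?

5.2680

K is at the origin; KC is horizontal with |KC| = 64.5 and C in +x, so C = (64.5, 0). KH runs at 72.3° with |KH| = 34.4, so H = (10.459, 32.772). E is determined by |HE| = 37.8 and |EC| = 61.6 together: it lies at the intersection of circle(H, 37.8) and circle(C, 61.6). With |HC| = 63.202, the foot of the radical line on HC is 12.885 from H and the perpendicular offset is √(37.8² − 12.885²) = 35.536. Taking the right-of-HC solution: E = (3.0499, -4.2953).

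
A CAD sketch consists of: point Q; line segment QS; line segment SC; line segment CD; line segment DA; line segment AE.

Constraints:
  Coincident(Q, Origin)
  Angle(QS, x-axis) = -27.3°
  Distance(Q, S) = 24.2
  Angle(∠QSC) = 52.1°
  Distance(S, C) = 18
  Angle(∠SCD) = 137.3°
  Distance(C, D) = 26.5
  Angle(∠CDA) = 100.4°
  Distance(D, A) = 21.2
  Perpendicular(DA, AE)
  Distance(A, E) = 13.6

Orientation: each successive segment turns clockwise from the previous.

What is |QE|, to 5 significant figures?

9.5302

∠CDA = 100.4° gives DA at 82.500° from the x-axis; with |DA| = 21.2, A = (-17.286, 10.514). The perpendicularity gives AE at right angles to DA, so AE runs at -7.5000°; with |AE| = 13.6, E = (-3.8019, 8.7390). Then |QE| = |E − Q| = 9.5302.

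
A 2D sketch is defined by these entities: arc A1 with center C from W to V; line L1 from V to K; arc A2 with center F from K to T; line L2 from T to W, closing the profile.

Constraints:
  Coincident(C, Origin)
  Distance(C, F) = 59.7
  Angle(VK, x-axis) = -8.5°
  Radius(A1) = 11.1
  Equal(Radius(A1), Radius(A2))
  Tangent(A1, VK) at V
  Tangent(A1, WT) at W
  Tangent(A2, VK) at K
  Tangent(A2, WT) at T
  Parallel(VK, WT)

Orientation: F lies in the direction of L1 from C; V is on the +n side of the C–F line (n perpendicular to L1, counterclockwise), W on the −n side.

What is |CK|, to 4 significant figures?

60.72

The slot axis is L1's direction at -8.5°, so u = (cos -8.5°, sin -8.5°) = (0.9890, -0.1478) and n = (−sin -8.5°, cos -8.5°) = (0.1478, 0.9890). C is at the origin and F lies 59.7 along u from C, so F = 59.7·u = (59.04, -8.824). Tangency of A1 to both parallel lines with radius 11.1 puts V and W at C ± 11.1·n: V = (1.641, 10.98), W = (-1.641, -10.98). Equal radii place K and T the same way about F: K = F + 11.1·n = (60.68, 2.154), T = F − 11.1·n = (57.40, -19.80). Then |CK| = |K − C| = 60.72.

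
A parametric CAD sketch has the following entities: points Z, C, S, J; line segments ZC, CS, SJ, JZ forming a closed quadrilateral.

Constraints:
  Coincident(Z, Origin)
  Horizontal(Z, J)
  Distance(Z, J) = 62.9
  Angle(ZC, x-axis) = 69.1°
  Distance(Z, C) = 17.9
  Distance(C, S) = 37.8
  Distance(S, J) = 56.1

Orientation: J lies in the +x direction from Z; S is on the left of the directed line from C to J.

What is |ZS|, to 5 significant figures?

55.049

Z is at the origin; ZJ is horizontal with |ZJ| = 62.9 and J in +x, so J = (62.9, 0). ZC runs at 69.1° with |ZC| = 17.9, so C = (6.3856, 16.722). S is determined by |CS| = 37.8 and |SJ| = 56.1 together: it lies at the intersection of circle(C, 37.8) and circle(J, 56.1). With |CJ| = 58.936, the foot of the radical line on CJ is 14.890 from C and the perpendicular offset is √(37.8² − 14.890²) = 34.744. Taking the left-of-CJ solution: S = (30.522, 45.813).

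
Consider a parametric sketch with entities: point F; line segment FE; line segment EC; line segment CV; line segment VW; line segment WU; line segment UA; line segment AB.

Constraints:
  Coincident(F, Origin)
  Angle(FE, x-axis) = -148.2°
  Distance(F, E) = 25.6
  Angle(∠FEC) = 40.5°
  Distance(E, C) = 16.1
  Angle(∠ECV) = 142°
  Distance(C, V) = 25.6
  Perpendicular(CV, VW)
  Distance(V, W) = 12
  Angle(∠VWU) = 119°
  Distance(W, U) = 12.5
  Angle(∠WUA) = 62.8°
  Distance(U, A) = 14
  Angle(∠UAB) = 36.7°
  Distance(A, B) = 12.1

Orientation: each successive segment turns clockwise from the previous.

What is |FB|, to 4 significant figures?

9.219

F is at the origin; FE runs at -148.2° with length 25.6, so E = (-21.76, -13.49). ∠FEC = 40.5° gives EC at 72.30° from the x-axis; with |EC| = 16.1, C = (-16.86, 1.848). ∠ECV = 142.0° gives CV at 34.30° from the x-axis; with |CV| = 25.6, V = (4.286, 16.27). The perpendicularity gives VW at right angles to CV, so VW runs at -55.70°; with |VW| = 12.0, W = (11.05, 6.361). ∠VWU = 119.0° gives WU at -116.7° from the x-axis; with |WU| = 12.5, U = (5.432, -4.806). ∠WUA = 62.8° gives UA at 126.1° from the x-axis; with |UA| = 14.0, A = (-2.817, 6.506). ∠UAB = 36.7° gives AB at -17.20° from the x-axis; with |AB| = 12.1, B = (8.742, 2.928). Then |FB| = |B − F| = 9.219.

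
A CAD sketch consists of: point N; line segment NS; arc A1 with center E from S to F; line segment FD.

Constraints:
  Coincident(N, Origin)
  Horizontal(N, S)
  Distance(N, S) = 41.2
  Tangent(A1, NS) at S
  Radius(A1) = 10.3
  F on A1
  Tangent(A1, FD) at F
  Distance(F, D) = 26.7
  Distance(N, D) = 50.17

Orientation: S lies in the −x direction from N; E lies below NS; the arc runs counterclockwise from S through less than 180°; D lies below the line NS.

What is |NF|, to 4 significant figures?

52.07

N is at the origin; N and S share the same y with |NS| = 41.2 and S on the −x side, so S = (-41.20, 0.000). Tangency of A1 to NS means the radius ES is perpendicular to NS, so E = S + (0, -10.3) = (-41.20, -10.30). Since EF ⟂ FD (tangency), |ED| = √(10.3² + 26.7²) = 28.62 regardless of where F sits on A1. So D lies on both circle(N, 50.17) and circle(E, 28.62); the below-NS intersection is D = (-33.06, -37.74). F is the foot of the tangent from D: F = (-49.36, -16.59).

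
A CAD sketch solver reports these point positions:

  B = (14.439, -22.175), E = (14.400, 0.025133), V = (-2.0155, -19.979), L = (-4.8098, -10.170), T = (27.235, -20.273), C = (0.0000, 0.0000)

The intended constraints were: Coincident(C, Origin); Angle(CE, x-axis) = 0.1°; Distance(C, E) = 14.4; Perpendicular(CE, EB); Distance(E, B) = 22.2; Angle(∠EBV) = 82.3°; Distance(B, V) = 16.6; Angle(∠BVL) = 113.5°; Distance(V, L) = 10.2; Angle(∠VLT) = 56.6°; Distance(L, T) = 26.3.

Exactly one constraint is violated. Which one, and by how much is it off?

Distance(L, T) = 26.3 — off by 7.30.

C = (0.00, 0.00) ✓; CE at 0.1000° ✓; |CE| = 14.40 ✓; ∠(CE, EB) = 90.00° ✓; |EB| = 22.20 ✓; ∠EBV = 82.30° ✓; |BV| = 16.60 ✓; ∠BVL = 113.5° ✓; |VL| = 10.20 ✓; ∠VLT = 56.60° ✓; |LT| = 33.60 ✗.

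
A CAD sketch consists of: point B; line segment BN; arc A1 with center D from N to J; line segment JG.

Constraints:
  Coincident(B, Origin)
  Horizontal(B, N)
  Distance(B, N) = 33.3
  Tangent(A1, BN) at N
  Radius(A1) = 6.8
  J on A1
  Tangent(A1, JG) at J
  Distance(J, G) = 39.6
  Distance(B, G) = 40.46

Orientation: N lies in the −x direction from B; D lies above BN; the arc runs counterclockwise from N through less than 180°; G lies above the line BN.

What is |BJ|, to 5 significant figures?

27.466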